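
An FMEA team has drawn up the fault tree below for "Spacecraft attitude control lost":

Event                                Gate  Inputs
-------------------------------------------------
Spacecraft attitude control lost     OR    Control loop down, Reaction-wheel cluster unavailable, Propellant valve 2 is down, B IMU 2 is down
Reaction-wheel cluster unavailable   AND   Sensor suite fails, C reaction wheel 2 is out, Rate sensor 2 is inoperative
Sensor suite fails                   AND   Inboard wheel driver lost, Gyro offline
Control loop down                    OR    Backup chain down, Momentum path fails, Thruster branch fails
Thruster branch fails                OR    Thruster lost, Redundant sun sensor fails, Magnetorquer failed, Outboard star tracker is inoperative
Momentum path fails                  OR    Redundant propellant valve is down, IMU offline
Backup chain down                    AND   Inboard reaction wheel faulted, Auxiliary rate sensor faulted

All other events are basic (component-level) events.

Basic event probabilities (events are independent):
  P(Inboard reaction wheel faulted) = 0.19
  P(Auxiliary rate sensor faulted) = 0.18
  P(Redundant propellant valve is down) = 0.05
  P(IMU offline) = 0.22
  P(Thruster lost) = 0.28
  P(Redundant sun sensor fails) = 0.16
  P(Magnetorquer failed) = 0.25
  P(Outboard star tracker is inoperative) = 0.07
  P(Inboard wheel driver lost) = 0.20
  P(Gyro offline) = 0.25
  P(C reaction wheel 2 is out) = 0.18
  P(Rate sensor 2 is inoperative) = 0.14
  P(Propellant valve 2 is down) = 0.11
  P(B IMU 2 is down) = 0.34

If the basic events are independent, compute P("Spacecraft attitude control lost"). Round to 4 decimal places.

0.8229

P(Backup chain down) [AND] = 0.19 × 0.18 = 0.034200
P(Momentum path fails) [OR] = 1 − (1−0.05) × (1−0.22) = 0.259000
P(Thruster branch fails) [OR] = 1 − (1−0.28) × (1−0.16) × (1−0.25) × (1−0.07) = 0.578152
P(Control loop down) [OR] = 1 − (1−0.034200) × (1−0.259000) × (1−0.578152) = 0.698101
P(Sensor suite fails) [AND] = 0.20 × 0.25 = 0.050000
P(Reaction-wheel cluster unavailable) [AND] = 0.050000 × 0.18 × 0.14 = 0.001260
P(Spacecraft attitude control lost) [OR] = 1 − (1−0.698101) × (1−0.001260) × (1−0.11) × (1−0.34) = 0.822888
Rounded to 4 decimal places: P(Spacecraft attitude control lost) ≈ 0.8229.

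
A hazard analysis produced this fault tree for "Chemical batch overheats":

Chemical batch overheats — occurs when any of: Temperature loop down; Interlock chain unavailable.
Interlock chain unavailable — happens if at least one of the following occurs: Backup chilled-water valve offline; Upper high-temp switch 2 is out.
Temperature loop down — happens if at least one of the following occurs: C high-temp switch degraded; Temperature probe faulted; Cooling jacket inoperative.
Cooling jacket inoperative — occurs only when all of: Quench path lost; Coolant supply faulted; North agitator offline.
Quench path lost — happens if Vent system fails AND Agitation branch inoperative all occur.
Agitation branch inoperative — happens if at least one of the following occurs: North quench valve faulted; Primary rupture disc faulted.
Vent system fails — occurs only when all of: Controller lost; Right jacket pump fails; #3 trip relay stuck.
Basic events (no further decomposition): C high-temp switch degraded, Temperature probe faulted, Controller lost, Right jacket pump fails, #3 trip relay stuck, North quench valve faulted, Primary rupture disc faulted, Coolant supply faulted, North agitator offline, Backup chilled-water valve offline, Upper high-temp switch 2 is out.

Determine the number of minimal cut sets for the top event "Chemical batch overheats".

Vent system fails [AND]: one cut set from each child combined → 1 × 1 × 1 = 1 cut set(s).
Agitation branch inoperative [OR]: union of children's cut sets → 2 cut set(s).
Quench path lost [AND]: one cut set from each child combined → 1 × 2 = 2 cut set(s).
Cooling jacket inoperative [AND]: one cut set from each child combined → 2 × 1 × 1 = 2 cut set(s).
Temperature loop down [OR]: union of children's cut sets → 4 cut set(s).
Interlock chain unavailable [OR]: union of children's cut sets → 2 cut set(s).
Chemical batch overheats [OR]: union of children's cut sets → 6 cut set(s).
Minimal cut sets: {C high-temp switch degraded}; {Temperature probe faulted}; {#3 trip relay stuck, Controller lost, Coolant supply faulted, North agitator offline, North quench valve faulted, Right jacket pump fails}; {#3 trip relay stuck, Controller lost, Coolant supply faulted, North agitator offline, Primary rupture disc faulted, Right jacket pump fails}; {Backup chilled-water valve offline}; {Upper high-temp switch 2 is out}.

6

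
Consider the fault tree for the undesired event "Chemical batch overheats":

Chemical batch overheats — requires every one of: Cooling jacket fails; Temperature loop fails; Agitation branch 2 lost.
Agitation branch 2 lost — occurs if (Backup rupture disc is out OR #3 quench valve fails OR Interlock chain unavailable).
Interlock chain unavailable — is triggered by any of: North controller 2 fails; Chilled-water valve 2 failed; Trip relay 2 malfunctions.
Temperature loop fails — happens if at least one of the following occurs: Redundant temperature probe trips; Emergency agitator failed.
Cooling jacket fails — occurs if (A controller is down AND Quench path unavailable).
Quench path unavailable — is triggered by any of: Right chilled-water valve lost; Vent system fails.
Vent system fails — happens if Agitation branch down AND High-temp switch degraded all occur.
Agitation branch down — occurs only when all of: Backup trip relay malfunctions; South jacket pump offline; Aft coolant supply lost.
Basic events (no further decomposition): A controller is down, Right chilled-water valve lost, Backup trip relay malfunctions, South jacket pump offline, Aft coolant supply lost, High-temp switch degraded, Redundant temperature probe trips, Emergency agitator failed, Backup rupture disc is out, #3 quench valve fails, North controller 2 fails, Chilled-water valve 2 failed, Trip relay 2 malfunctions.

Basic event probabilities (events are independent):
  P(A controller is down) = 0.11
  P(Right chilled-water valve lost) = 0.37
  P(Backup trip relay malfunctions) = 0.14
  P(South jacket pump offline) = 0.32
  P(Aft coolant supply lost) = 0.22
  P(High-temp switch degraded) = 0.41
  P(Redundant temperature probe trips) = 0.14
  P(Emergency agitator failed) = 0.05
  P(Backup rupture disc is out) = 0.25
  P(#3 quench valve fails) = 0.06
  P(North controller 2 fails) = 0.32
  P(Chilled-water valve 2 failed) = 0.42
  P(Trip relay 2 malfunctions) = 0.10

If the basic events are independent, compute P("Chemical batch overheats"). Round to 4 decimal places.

P(Agitation branch down) [AND] = 0.14 × 0.32 × 0.22 = 0.009856
P(Vent system fails) [AND] = 0.009856 × 0.41 = 0.004041
P(Quench path unavailable) [OR] = 1 − (1−0.37) × (1−0.004041) = 0.372546
P(Cooling jacket fails) [AND] = 0.11 × 0.372546 = 0.040980
P(Temperature loop fails) [OR] = 1 − (1−0.14) × (1−0.05) = 0.183000
P(Interlock chain unavailable) [OR] = 1 − (1−0.32) × (1−0.42) × (1−0.10) = 0.645040
P(Agitation branch 2 lost) [OR] = 1 − (1−0.25) × (1−0.06) × (1−0.645040) = 0.749753
P(Chemical batch overheats) [AND] = 0.040980 × 0.183000 × 0.749753 = 0.005623
Rounded to 4 decimal places: P(Chemical batch overheats) ≈ 0.0056.

0.0056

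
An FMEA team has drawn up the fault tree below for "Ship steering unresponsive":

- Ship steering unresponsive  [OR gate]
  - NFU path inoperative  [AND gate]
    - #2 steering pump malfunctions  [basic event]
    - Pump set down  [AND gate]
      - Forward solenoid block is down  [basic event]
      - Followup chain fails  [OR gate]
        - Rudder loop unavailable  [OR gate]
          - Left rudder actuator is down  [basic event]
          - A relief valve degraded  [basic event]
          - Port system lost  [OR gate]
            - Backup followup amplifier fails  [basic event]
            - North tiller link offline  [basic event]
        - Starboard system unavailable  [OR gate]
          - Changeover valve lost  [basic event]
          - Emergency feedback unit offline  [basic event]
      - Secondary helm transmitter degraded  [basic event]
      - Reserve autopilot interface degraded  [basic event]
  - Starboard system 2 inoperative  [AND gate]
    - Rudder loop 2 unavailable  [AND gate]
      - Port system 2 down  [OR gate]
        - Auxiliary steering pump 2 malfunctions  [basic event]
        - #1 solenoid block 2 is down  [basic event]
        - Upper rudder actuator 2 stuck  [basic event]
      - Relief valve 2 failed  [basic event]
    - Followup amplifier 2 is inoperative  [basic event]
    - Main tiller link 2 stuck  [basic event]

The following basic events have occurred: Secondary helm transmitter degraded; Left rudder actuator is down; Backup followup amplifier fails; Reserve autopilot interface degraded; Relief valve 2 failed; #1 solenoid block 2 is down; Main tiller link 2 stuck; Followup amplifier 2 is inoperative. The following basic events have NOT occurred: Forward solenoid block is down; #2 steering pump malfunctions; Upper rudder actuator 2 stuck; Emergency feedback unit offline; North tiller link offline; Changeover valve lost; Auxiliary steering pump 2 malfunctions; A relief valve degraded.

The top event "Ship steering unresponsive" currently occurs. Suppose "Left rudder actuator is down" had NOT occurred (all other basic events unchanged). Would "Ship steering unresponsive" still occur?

Yes

Counterfactual: set "Left rudder actuator is down" to not occurred.
Port system lost [OR]: Backup followup amplifier fails=occurs, North tiller link offline=not → at least one input occurs → occurs.
Rudder loop unavailable [OR]: Left rudder actuator is down=not, A relief valve degraded=not, Port system lost=occurs → at least one input occurs → occurs.
Starboard system unavailable [OR]: Changeover valve lost=not, Emergency feedback unit offline=not → no input occurs → does not occur.
Followup chain fails [OR]: Rudder loop unavailable=occurs, Starboard system unavailable=not → at least one input occurs → occurs.
Pump set down [AND]: Forward solenoid block is down=not, Followup chain fails=occurs, Secondary helm transmitter degraded=occurs, Reserve autopilot interface degraded=occurs → not all inputs occur → does not occur.
NFU path inoperative [AND]: #2 steering pump malfunctions=not, Pump set down=not → not all inputs occur → does not occur.
Port system 2 down [OR]: Auxiliary steering pump 2 malfunctions=not, #1 solenoid block 2 is down=occurs, Upper rudder actuator 2 stuck=not → at least one input occurs → occurs.
Rudder loop 2 unavailable [AND]: Port system 2 down=occurs, Relief valve 2 failed=occurs → all inputs occur → occurs.
Starboard system 2 inoperative [AND]: Rudder loop 2 unavailable=occurs, Followup amplifier 2 is inoperative=occurs, Main tiller link 2 stuck=occurs → all inputs occur → occurs.
Ship steering unresponsive [OR]: NFU path inoperative=not, Starboard system 2 inoperative=occurs → at least one input occurs → occurs.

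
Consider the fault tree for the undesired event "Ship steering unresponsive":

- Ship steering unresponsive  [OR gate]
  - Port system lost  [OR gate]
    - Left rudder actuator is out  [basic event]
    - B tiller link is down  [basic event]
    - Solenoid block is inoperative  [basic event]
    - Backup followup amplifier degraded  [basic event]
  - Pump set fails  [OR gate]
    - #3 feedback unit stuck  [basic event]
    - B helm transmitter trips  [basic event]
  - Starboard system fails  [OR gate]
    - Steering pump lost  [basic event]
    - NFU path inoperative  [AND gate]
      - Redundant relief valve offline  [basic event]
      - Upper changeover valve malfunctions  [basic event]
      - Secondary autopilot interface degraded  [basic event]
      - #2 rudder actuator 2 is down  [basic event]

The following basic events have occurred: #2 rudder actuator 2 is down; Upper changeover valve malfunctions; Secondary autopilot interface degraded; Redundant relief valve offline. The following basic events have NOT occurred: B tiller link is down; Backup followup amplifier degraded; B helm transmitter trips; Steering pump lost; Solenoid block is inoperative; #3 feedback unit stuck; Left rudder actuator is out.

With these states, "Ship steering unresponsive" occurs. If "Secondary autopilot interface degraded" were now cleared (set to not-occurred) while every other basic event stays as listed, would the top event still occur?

Counterfactual: set "Secondary autopilot interface degraded" to not occurred.
Port system lost [OR]: Left rudder actuator is out=not, B tiller link is down=not, Solenoid block is inoperative=not, Backup followup amplifier degraded=not → no input occurs → does not occur.
Pump set fails [OR]: #3 feedback unit stuck=not, B helm transmitter trips=not → no input occurs → does not occur.
NFU path inoperative [AND]: Redundant relief valve offline=occurs, Upper changeover valve malfunctions=occurs, Secondary autopilot interface degraded=not, #2 rudder actuator 2 is down=occurs → not all inputs occur → does not occur.
Starboard system fails [OR]: Steering pump lost=not, NFU path inoperative=not → no input occurs → does not occur.
Ship steering unresponsive [OR]: Port system lost=not, Pump set fails=not, Starboard system fails=not → no input occurs → does not occur.

No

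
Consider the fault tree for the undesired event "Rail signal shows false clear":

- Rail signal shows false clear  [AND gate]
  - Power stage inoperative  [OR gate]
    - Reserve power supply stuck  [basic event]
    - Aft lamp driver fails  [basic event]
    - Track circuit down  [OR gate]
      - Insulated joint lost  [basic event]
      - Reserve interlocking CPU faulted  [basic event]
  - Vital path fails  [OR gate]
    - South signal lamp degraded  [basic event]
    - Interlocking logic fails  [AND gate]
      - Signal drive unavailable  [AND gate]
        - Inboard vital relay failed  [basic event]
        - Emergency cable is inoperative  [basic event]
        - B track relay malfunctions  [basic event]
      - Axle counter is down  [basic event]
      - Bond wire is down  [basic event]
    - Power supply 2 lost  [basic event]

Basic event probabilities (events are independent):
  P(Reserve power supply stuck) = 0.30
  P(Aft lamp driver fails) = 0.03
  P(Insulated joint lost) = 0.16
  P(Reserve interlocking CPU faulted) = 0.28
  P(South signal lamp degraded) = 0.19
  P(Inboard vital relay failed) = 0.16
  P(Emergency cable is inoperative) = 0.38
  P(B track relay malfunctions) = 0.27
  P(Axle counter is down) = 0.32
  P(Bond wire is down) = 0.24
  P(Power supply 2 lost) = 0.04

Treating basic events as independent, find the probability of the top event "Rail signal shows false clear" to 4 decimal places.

0.1316

P(Track circuit down) [OR] = 1 − (1−0.16) × (1−0.28) = 0.395200
P(Power stage inoperative) [OR] = 1 − (1−0.30) × (1−0.03) × (1−0.395200) = 0.589341
P(Signal drive unavailable) [AND] = 0.16 × 0.38 × 0.27 = 0.016416
P(Interlocking logic fails) [AND] = 0.016416 × 0.32 × 0.24 = 0.001261
P(Vital path fails) [OR] = 1 − (1−0.19) × (1−0.001261) × (1−0.04) = 0.223381
P(Rail signal shows false clear) [AND] = 0.589341 × 0.223381 = 0.131648
Rounded to 4 decimal places: P(Rail signal shows false clear) ≈ 0.1316.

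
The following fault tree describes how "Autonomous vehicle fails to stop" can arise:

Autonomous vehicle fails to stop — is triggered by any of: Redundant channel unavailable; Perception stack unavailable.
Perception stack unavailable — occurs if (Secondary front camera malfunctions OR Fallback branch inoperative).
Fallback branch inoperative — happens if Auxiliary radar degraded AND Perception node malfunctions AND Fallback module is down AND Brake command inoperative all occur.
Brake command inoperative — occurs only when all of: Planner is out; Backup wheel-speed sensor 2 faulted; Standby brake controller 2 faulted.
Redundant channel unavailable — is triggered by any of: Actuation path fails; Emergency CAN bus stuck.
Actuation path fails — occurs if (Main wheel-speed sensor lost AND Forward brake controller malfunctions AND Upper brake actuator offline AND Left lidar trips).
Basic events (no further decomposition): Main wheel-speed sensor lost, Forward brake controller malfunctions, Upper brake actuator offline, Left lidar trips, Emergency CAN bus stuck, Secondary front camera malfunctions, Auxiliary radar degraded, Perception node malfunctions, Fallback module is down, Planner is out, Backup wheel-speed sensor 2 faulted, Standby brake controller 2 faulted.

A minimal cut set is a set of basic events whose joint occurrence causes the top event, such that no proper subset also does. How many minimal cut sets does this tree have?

4

Actuation path fails [AND]: one cut set from each child combined → 1 × 1 × 1 × 1 = 1 cut set(s).
Redundant channel unavailable [OR]: union of children's cut sets → 2 cut set(s).
Brake command inoperative [AND]: one cut set from each child combined → 1 × 1 × 1 = 1 cut set(s).
Fallback branch inoperative [AND]: one cut set from each child combined → 1 × 1 × 1 × 1 = 1 cut set(s).
Perception stack unavailable [OR]: union of children's cut sets → 2 cut set(s).
Autonomous vehicle fails to stop [OR]: union of children's cut sets → 4 cut set(s).
Minimal cut sets: {Forward brake controller malfunctions, Left lidar trips, Main wheel-speed sensor lost, Upper brake actuator offline}; {Emergency CAN bus stuck}; {Secondary front camera malfunctions}; {Auxiliary radar degraded, Backup wheel-speed sensor 2 faulted, Fallback module is down, Perception node malfunctions, Planner is out, Standby brake controller 2 faulted}.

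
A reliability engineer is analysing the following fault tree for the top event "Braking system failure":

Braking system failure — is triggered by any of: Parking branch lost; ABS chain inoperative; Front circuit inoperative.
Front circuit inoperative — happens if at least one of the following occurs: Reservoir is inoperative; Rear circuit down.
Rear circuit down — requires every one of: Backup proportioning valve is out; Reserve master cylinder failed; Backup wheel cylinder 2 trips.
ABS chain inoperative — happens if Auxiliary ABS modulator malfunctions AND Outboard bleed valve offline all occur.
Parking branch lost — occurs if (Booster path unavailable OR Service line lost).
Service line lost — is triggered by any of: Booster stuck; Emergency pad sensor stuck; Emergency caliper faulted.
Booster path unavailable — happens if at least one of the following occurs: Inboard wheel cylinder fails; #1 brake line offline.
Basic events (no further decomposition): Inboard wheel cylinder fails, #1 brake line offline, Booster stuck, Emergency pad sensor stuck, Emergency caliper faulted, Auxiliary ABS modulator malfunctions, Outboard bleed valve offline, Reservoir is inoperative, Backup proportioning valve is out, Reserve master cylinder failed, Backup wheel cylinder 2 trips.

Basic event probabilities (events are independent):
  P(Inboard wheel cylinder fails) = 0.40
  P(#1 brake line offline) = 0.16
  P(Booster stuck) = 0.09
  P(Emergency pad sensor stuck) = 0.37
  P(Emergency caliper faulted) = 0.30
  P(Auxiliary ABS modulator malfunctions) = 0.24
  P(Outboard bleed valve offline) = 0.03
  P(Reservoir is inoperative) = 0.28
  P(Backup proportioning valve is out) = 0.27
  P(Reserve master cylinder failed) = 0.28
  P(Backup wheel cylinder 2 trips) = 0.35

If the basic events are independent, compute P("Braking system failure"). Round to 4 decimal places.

0.8592

P(Booster path unavailable) [OR] = 1 − (1−0.40) × (1−0.16) = 0.496000
P(Service line lost) [OR] = 1 − (1−0.09) × (1−0.37) × (1−0.30) = 0.598690
P(Parking branch lost) [OR] = 1 − (1−0.496000) × (1−0.598690) = 0.797740
P(ABS chain inoperative) [AND] = 0.24 × 0.03 = 0.007200
P(Rear circuit down) [AND] = 0.27 × 0.28 × 0.35 = 0.026460
P(Front circuit inoperative) [OR] = 1 − (1−0.28) × (1−0.026460) = 0.299051
P(Braking system failure) [OR] = 1 − (1−0.797740) × (1−0.007200) × (1−0.299051) = 0.859247
Rounded to 4 decimal places: P(Braking system failure) ≈ 0.8592.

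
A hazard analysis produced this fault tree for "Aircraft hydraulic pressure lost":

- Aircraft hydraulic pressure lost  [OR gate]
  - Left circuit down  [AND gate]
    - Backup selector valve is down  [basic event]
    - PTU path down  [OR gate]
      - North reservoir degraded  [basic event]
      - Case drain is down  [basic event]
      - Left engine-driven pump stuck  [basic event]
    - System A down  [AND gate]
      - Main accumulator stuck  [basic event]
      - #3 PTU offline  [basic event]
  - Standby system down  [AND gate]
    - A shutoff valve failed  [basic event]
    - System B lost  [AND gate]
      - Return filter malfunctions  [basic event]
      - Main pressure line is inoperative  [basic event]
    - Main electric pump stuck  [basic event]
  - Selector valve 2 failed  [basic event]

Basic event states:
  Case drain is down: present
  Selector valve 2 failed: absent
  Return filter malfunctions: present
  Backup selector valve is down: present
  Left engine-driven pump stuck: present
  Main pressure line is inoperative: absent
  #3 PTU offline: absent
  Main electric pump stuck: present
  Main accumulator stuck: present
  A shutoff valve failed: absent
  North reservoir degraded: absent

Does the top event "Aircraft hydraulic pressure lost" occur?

PTU path down [OR]: North reservoir degraded=not, Case drain is down=occurs, Left engine-driven pump stuck=occurs → at least one input occurs → occurs.
System A down [AND]: Main accumulator stuck=occurs, #3 PTU offline=not → not all inputs occur → does not occur.
Left circuit down [AND]: Backup selector valve is down=occurs, PTU path down=occurs, System A down=not → not all inputs occur → does not occur.
System B lost [AND]: Return filter malfunctions=occurs, Main pressure line is inoperative=not → not all inputs occur → does not occur.
Standby system down [AND]: A shutoff valve failed=not, System B lost=not, Main electric pump stuck=occurs → not all inputs occur → does not occur.
Aircraft hydraulic pressure lost [OR]: Left circuit down=not, Standby system down=not, Selector valve 2 failed=not → no input occurs → does not occur.

No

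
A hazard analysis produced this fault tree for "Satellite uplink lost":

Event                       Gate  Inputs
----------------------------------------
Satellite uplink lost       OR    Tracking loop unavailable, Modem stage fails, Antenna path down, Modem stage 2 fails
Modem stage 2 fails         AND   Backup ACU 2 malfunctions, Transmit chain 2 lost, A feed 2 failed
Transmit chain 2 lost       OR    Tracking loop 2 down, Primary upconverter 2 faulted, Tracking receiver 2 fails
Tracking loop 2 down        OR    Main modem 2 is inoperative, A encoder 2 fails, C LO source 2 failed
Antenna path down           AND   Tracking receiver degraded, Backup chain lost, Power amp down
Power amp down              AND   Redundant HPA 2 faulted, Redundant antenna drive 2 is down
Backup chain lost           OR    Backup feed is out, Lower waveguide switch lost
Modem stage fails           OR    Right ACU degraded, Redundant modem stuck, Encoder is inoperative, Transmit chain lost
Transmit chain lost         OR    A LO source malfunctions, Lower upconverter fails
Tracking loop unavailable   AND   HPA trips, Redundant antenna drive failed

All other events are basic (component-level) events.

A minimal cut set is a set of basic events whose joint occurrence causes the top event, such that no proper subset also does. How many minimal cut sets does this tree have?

13

Tracking loop unavailable [AND]: one cut set from each child combined → 1 × 1 = 1 cut set(s).
Transmit chain lost [OR]: union of children's cut sets → 2 cut set(s).
Modem stage fails [OR]: union of children's cut sets → 5 cut set(s).
Backup chain lost [OR]: union of children's cut sets → 2 cut set(s).
Power amp down [AND]: one cut set from each child combined → 1 × 1 = 1 cut set(s).
Antenna path down [AND]: one cut set from each child combined → 1 × 2 × 1 = 2 cut set(s).
Tracking loop 2 down [OR]: union of children's cut sets → 3 cut set(s).
Transmit chain 2 lost [OR]: union of children's cut sets → 5 cut set(s).
Modem stage 2 fails [AND]: one cut set from each child combined → 1 × 5 × 1 = 5 cut set(s).
Satellite uplink lost [OR]: union of children's cut sets → 13 cut set(s).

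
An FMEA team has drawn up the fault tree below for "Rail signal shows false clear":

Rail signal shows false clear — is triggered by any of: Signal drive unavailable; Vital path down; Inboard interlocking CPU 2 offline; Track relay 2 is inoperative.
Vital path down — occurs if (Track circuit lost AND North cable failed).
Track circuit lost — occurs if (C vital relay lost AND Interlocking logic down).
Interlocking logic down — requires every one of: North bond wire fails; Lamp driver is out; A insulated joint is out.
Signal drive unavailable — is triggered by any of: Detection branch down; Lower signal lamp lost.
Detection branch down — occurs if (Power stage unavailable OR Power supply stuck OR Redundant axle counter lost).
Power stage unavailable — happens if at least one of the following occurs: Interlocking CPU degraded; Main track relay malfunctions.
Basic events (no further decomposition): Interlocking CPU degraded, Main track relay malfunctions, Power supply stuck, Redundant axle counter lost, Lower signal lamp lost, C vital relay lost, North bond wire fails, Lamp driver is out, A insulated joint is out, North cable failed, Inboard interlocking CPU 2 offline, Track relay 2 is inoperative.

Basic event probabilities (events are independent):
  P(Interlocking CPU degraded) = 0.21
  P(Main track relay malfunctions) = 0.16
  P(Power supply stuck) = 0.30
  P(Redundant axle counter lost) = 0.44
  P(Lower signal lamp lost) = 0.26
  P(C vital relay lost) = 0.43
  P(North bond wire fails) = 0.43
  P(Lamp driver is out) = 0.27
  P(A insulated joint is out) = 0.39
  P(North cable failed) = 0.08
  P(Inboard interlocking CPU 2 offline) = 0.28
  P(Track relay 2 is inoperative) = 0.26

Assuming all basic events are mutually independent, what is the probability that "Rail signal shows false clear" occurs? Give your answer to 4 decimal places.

0.8976

P(Power stage unavailable) [OR] = 1 − (1−0.21) × (1−0.16) = 0.336400
P(Detection branch down) [OR] = 1 − (1−0.336400) × (1−0.30) × (1−0.44) = 0.739869
P(Signal drive unavailable) [OR] = 1 − (1−0.739869) × (1−0.26) = 0.807503
P(Interlocking logic down) [AND] = 0.43 × 0.27 × 0.39 = 0.045279
P(Track circuit lost) [AND] = 0.43 × 0.045279 = 0.019470
P(Vital path down) [AND] = 0.019470 × 0.08 = 0.001558
P(Rail signal shows false clear) [OR] = 1 − (1−0.807503) × (1−0.001558) × (1−0.28) × (1−0.26) = 0.897597
Rounded to 4 decimal places: P(Rail signal shows false clear) ≈ 0.8976.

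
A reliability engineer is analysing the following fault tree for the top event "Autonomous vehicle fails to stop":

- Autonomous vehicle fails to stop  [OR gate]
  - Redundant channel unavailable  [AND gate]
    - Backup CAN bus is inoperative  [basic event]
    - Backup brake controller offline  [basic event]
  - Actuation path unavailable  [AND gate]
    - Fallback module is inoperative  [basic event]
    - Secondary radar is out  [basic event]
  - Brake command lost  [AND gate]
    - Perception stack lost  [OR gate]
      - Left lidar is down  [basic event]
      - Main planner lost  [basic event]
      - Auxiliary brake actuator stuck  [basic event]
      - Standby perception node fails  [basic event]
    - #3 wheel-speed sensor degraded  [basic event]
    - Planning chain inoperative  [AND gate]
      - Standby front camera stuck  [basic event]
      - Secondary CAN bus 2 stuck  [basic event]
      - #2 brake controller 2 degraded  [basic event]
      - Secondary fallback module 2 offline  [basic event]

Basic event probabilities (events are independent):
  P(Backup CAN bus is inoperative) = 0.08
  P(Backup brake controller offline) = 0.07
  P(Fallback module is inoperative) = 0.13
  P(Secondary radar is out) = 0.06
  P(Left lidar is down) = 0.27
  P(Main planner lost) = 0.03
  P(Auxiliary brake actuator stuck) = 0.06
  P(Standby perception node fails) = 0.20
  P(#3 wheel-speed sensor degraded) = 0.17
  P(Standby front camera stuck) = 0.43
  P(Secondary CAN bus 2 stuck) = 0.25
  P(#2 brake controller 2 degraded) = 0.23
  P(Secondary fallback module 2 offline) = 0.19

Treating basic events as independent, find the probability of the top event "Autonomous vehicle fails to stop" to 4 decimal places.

0.0137

P(Redundant channel unavailable) [AND] = 0.08 × 0.07 = 0.005600
P(Actuation path unavailable) [AND] = 0.13 × 0.06 = 0.007800
P(Perception stack lost) [OR] = 1 − (1−0.27) × (1−0.03) × (1−0.06) × (1−0.20) = 0.467509
P(Planning chain inoperative) [AND] = 0.43 × 0.25 × 0.23 × 0.19 = 0.004698
P(Brake command lost) [AND] = 0.467509 × 0.17 × 0.004698 = 0.000373
P(Autonomous vehicle fails to stop) [OR] = 1 − (1−0.005600) × (1−0.007800) × (1−0.000373) = 0.013724
Rounded to 4 decimal places: P(Autonomous vehicle fails to stop) ≈ 0.0137.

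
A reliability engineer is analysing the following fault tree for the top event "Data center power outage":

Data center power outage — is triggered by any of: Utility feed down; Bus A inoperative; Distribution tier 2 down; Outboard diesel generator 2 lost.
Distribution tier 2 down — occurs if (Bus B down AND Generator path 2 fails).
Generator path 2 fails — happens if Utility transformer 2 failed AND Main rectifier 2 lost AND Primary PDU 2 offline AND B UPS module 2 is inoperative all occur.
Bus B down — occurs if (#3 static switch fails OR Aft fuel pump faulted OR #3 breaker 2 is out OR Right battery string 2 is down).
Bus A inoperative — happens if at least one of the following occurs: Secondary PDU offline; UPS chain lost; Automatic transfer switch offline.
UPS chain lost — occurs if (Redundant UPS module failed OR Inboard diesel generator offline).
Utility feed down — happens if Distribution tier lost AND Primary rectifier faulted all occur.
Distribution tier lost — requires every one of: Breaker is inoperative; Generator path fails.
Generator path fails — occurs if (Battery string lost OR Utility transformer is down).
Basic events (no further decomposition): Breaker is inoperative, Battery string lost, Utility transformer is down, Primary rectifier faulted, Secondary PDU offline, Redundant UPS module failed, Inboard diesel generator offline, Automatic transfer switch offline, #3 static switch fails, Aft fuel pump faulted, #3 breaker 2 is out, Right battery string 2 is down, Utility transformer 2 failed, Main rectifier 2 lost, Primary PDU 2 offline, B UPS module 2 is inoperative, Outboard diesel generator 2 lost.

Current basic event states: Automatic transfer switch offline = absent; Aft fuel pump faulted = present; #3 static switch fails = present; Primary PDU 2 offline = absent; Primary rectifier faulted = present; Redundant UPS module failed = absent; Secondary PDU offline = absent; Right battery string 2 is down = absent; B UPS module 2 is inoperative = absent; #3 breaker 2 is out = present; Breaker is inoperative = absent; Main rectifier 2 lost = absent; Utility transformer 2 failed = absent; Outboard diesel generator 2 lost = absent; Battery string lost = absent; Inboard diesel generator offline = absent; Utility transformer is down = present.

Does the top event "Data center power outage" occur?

Generator path fails [OR]: Battery string lost=not, Utility transformer is down=occurs → at least one input occurs → occurs.
Distribution tier lost [AND]: Breaker is inoperative=not, Generator path fails=occurs → not all inputs occur → does not occur.
Utility feed down [AND]: Distribution tier lost=not, Primary rectifier faulted=occurs → not all inputs occur → does not occur.
UPS chain lost [OR]: Redundant UPS module failed=not, Inboard diesel generator offline=not → no input occurs → does not occur.
Bus A inoperative [OR]: Secondary PDU offline=not, UPS chain lost=not, Automatic transfer switch offline=not → no input occurs → does not occur.
Bus B down [OR]: #3 static switch fails=occurs, Aft fuel pump faulted=occurs, #3 breaker 2 is out=occurs, Right battery string 2 is down=not → at least one input occurs → occurs.
Generator path 2 fails [AND]: Utility transformer 2 failed=not, Main rectifier 2 lost=not, Primary PDU 2 offline=not, B UPS module 2 is inoperative=not → not all inputs occur → does not occur.
Distribution tier 2 down [AND]: Bus B down=occurs, Generator path 2 fails=not → not all inputs occur → does not occur.
Data center power outage [OR]: Utility feed down=not, Bus A inoperative=not, Distribution tier 2 down=not, Outboard diesel generator 2 lost=not → no input occurs → does not occur.

No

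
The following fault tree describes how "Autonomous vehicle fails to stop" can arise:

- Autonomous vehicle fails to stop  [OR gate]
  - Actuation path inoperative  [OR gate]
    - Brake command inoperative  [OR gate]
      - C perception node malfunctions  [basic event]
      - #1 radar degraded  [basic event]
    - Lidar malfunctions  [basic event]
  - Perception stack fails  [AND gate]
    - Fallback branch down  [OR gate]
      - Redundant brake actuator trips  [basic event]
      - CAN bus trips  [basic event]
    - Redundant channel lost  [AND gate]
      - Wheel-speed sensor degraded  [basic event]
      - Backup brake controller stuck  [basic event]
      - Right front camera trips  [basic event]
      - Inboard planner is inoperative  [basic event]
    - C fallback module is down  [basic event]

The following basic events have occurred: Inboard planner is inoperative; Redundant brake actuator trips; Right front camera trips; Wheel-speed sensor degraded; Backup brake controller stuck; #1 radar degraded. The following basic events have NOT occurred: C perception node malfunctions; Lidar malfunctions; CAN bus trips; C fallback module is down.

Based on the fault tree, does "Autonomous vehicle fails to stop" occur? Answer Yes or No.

Yes

Brake command inoperative [OR]: C perception node malfunctions=not, #1 radar degraded=occurs → at least one input occurs → occurs.
Actuation path inoperative [OR]: Brake command inoperative=occurs, Lidar malfunctions=not → at least one input occurs → occurs.
Fallback branch down [OR]: Redundant brake actuator trips=occurs, CAN bus trips=not → at least one input occurs → occurs.
Redundant channel lost [AND]: Wheel-speed sensor degraded=occurs, Backup brake controller stuck=occurs, Right front camera trips=occurs, Inboard planner is inoperative=occurs → all inputs occur → occurs.
Perception stack fails [AND]: Fallback branch down=occurs, Redundant channel lost=occurs, C fallback module is down=not → not all inputs occur → does not occur.
Autonomous vehicle fails to stop [OR]: Actuation path inoperative=occurs, Perception stack fails=not → at least one input occurs → occurs.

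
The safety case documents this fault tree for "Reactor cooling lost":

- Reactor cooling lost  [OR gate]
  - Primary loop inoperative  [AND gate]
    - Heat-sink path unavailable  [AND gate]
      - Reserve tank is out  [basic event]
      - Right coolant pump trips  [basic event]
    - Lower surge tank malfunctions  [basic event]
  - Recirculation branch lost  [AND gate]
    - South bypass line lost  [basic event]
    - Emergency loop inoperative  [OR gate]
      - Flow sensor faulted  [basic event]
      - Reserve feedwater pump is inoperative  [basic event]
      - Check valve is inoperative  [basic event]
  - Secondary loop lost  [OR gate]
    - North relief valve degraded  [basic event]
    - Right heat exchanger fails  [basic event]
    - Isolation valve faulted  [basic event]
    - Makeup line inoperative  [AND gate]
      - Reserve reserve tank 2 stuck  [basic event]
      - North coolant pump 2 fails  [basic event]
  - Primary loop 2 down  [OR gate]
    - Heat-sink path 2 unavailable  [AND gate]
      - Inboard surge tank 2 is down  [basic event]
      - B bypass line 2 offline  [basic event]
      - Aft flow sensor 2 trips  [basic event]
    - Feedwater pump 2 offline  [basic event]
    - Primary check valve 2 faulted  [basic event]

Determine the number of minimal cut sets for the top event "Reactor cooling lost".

11

Heat-sink path unavailable [AND]: one cut set from each child combined → 1 × 1 = 1 cut set(s).
Primary loop inoperative [AND]: one cut set from each child combined → 1 × 1 = 1 cut set(s).
Emergency loop inoperative [OR]: union of children's cut sets → 3 cut set(s).
Recirculation branch lost [AND]: one cut set from each child combined → 1 × 3 = 3 cut set(s).
Makeup line inoperative [AND]: one cut set from each child combined → 1 × 1 = 1 cut set(s).
Secondary loop lost [OR]: union of children's cut sets → 4 cut set(s).
Heat-sink path 2 unavailable [AND]: one cut set from each child combined → 1 × 1 × 1 = 1 cut set(s).
Primary loop 2 down [OR]: union of children's cut sets → 3 cut set(s).
Reactor cooling lost [OR]: union of children's cut sets → 11 cut set(s).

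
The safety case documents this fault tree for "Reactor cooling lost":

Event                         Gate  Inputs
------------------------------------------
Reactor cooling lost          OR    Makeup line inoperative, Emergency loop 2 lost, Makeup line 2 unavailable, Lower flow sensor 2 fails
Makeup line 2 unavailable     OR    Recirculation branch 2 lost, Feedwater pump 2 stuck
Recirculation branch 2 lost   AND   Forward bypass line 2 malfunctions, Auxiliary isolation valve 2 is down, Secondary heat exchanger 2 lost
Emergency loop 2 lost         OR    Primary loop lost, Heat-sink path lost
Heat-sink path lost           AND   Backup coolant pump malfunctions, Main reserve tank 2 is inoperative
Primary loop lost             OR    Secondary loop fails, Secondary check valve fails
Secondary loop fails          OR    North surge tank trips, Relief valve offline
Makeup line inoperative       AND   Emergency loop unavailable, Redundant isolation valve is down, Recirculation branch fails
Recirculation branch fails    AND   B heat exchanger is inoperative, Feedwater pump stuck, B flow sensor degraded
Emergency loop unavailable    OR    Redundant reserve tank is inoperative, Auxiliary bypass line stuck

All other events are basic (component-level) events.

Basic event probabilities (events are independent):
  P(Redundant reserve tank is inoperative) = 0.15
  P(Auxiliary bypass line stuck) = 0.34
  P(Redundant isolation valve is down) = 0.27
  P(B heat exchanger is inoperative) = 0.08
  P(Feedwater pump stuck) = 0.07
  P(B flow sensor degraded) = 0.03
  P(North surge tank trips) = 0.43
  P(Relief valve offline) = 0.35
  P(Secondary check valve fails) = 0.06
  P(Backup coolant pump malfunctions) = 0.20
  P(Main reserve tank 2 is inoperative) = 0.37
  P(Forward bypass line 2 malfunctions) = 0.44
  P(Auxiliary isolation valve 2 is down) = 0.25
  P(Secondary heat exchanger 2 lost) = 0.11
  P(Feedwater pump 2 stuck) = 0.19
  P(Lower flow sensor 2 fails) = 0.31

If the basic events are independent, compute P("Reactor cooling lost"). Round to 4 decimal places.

P(Emergency loop unavailable) [OR] = 1 − (1−0.15) × (1−0.34) = 0.439000
P(Recirculation branch fails) [AND] = 0.08 × 0.07 × 0.03 = 0.000168
P(Makeup line inoperative) [AND] = 0.439000 × 0.27 × 0.000168 = 0.000020
P(Secondary loop fails) [OR] = 1 − (1−0.43) × (1−0.35) = 0.629500
P(Primary loop lost) [OR] = 1 − (1−0.629500) × (1−0.06) = 0.651730
P(Heat-sink path lost) [AND] = 0.20 × 0.37 = 0.074000
P(Emergency loop 2 lost) [OR] = 1 − (1−0.651730) × (1−0.074000) = 0.677502
P(Recirculation branch 2 lost) [AND] = 0.44 × 0.25 × 0.11 = 0.012100
P(Makeup line 2 unavailable) [OR] = 1 − (1−0.012100) × (1−0.19) = 0.199801
P(Reactor cooling lost) [OR] = 1 − (1−0.000020) × (1−0.677502) × (1−0.199801) × (1−0.31) = 0.821940
Rounded to 4 decimal places: P(Reactor cooling lost) ≈ 0.8219.

0.8219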